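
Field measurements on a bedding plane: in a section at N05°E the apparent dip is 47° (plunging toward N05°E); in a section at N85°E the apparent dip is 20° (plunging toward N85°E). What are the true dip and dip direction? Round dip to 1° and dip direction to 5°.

The two traces are lines in the plane: v₁ = (sin 5°·cos 47°, cos 5°·cos 47°, −sin 47°), v₂ = (sin 85°·cos 20°, cos 85°·cos 20°, −sin 20°).
Cross product v₁ × v₂ gives the pole to the plane: n ∝ (0.172, 0.664, 0.631).
Dip δ = arctan(|n_h|/n_z) = arctan(0.686/0.631) = 47.4°.
The horizontal component of n points toward azimuth atan2(n_x, n_y) = 15°, the dip direction.

true dip 47°, dip direction 015°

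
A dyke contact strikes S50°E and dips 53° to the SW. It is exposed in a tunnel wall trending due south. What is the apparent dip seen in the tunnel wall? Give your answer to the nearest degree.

45°

Angle between strike (S50°E) and section (due south): β = 50°.
tan α = tan 53° × sin 50° = 1.3270 × 0.7660 = 1.0166
α = arctan(1.0166) = 45.47°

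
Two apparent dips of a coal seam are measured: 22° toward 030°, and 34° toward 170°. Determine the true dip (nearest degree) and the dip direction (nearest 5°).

true dip 58°, dip direction 105°

The two traces are lines in the plane: v₁ = (sin 30°·cos 22°, cos 30°·cos 22°, −sin 22°), v₂ = (sin 170°·cos 34°, cos 170°·cos 34°, −sin 34°).
n = v₁ × v₂ = (0.755, -0.205, 0.494) (taken with n_z > 0).
Dip δ = arctan(|n_h|/n_z) = arctan(0.782/0.494) = 57.7°.
The horizontal component of n points toward azimuth atan2(n_x, n_y) = 105°, the dip direction.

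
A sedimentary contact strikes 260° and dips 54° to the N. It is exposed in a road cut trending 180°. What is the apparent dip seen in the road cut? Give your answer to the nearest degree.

54°

The section lies 80° from the strike.
tan(apparent dip) = tan 54° · sin 80° = 1.3555
apparent dip = arctan 1.3555 = 53.58°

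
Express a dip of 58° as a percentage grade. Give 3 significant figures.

grade % = 100 × tan 58° = 100 × 1.6003

160%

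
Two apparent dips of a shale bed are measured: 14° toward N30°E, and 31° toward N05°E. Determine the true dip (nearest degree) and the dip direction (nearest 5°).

Represent each trace as a vector plunging at its apparent dip toward its trend (east-north-up frame): v₁ = (0.485, 0.840, -0.242), v₂ = (0.075, 0.854, -0.515).
Cross product v₁ × v₂ gives the pole to the plane: n ∝ (-0.226, 0.232, 0.351).
True dip = arccos(n_z / |n|) = arccos(0.7354) = 42.7°.
Dip direction = atan2(-0.226, 0.232) = 316° (azimuth of n's horizontal projection).

true dip 43°, dip direction 315°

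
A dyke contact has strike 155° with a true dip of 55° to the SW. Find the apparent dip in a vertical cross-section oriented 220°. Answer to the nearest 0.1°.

52.3°

The section lies 65° from the strike.
tan α = tan 55° × sin 65° = 1.4281 × 0.9063 = 1.2943
apparent dip = arctan 1.2943 = 52.31°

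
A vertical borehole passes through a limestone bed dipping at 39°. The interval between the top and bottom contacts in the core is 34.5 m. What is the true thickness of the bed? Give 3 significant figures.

26.8 m

True thickness t = h · cos(dip) = 34.5 × cos 39°
t = 34.5 × 0.7771 = 26.812 m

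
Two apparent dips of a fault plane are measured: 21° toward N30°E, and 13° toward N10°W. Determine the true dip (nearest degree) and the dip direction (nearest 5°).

Represent each trace as a vector plunging at its apparent dip toward its trend (east-north-up frame): v₁ = (0.467, 0.809, -0.358), v₂ = (-0.169, 0.960, -0.225).
Cross product v₁ × v₂ gives the pole to the plane: n ∝ (0.162, 0.166, 0.585).
tan δ = √(n_x²+n_y²)/n_z = 0.232/0.585, so δ = 21.6°.
The horizontal component of n points toward azimuth atan2(n_x, n_y) = 44°, the dip direction.

true dip 22°, dip direction 045°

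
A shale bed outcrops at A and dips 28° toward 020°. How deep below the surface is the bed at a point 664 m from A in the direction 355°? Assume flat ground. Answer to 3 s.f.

320 m

The hole lies 25° from the dip direction, so the down-dip offset is 664 × cos 25° = 601.79 m.
Depth = down-dip offset × tan(dip) = 601.79 × tan 28° = 601.79 × 0.5317
Depth = 319.98 m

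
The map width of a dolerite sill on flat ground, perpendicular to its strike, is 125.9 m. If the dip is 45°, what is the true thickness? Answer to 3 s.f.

True thickness t = w · sin(dip) = 125.9 × sin 45°
t = 125.9 × 0.7071 = 89.025 m

89.0 m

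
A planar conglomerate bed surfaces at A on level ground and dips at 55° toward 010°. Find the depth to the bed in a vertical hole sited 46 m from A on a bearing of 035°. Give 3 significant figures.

59.5 m

The hole lies 25° from the dip direction, so the down-dip offset is 46 × cos 25° = 41.69 m.
Depth = down-dip offset × tan(dip) = 41.69 × tan 55° = 41.69 × 1.4281
Depth = 59.54 m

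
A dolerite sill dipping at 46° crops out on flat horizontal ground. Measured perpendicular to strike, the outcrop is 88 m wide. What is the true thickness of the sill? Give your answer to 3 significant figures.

True thickness t = w · sin(dip) = 88 × sin 46°
t = 88 × 0.7193 = 63.302 m

63.3 m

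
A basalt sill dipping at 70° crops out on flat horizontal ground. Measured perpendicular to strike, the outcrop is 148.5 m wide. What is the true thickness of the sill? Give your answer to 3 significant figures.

140 m

True thickness t = w · sin(dip) = 148.5 × sin 70°
t = 148.5 × 0.9397 = 139.544 m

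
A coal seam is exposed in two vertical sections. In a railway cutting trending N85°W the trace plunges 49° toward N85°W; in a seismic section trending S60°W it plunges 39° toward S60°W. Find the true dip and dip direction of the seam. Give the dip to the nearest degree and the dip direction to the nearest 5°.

true dip 50°, dip direction 285°

The two traces are lines in the plane: v₁ = (sin 275°·cos 49°, cos 275°·cos 49°, −sin 49°), v₂ = (sin 240°·cos 39°, cos 240°·cos 39°, −sin 39°).
n = v₁ × v₂ = (-0.329, 0.097, 0.292) (taken with n_z > 0).
True dip = arccos(n_z / |n|) = arccos(0.6486) = 49.6°.
The horizontal component of n points toward azimuth atan2(n_x, n_y) = 286°, the dip direction.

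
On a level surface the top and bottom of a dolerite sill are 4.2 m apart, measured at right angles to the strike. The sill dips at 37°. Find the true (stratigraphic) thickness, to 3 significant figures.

True thickness t = w · sin(dip) = 4.2 × sin 37°
t = 4.2 × 0.6018 = 2.528 m

2.53 m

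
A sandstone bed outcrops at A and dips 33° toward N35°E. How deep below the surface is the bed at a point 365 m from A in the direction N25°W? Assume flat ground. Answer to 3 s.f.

The hole lies 60° from the dip direction, so the down-dip offset is 365 × cos 60° = 182.50 m.
Depth = down-dip offset × tan(dip) = 182.50 × tan 33° = 182.50 × 0.6494
Depth = 118.52 m

119 m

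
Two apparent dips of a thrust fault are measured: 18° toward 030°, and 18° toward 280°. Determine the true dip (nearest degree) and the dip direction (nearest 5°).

true dip 30°, dip direction 335°

The two traces are lines in the plane: v₁ = (sin 30°·cos 18°, cos 30°·cos 18°, −sin 18°), v₂ = (sin 280°·cos 18°, cos 280°·cos 18°, −sin 18°).
n = v₁ × v₂ = (-0.203, 0.436, 0.850) (taken with n_z > 0).
tan δ = √(n_x²+n_y²)/n_z = 0.481/0.850, so δ = 29.5°.
Dip direction = atan2(-0.203, 0.436) = 335° (azimuth of n's horizontal projection).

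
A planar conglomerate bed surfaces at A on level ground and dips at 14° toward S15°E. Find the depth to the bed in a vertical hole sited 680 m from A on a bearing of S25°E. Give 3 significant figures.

The hole lies 10° from the dip direction, so the down-dip offset is 680 × cos 10° = 669.67 m.
Depth = down-dip offset × tan(dip) = 669.67 × tan 14° = 669.67 × 0.2493
Depth = 166.97 m

167 m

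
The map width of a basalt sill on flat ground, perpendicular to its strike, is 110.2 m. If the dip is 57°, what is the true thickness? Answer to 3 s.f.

92.4 m

True thickness t = w · sin(dip) = 110.2 × sin 57°
t = 110.2 × 0.8387 = 92.421 m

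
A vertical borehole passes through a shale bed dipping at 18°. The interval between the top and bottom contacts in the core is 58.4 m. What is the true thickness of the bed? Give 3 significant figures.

55.5 m

True thickness t = h · cos(dip) = 58.4 × cos 18°
t = 58.4 × 0.9511 = 55.542 m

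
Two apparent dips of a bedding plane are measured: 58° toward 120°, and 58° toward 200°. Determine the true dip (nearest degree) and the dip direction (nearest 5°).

Represent each trace as a vector plunging at its apparent dip toward its trend (east-north-up frame): v₁ = (0.459, -0.265, -0.848), v₂ = (-0.181, -0.498, -0.848).
The plane normal is n = v₁ × v₂ ∝ (0.198, -0.543, 0.277).
True dip = arccos(n_z / |n|) = arccos(0.4318) = 64.4°.
Dip direction = atan2(0.198, -0.543) = 160° (azimuth of n's horizontal projection).

true dip 64°, dip direction 160°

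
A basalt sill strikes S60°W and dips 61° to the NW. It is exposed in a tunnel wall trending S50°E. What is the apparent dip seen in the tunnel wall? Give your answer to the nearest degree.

Angle between strike (S60°W) and section (S50°E): β = 70°.
tan α = tan 61° × sin 70° = 1.8040 × 0.9397 = 1.6953
apparent dip = arctan 1.6953 = 59.46°

59°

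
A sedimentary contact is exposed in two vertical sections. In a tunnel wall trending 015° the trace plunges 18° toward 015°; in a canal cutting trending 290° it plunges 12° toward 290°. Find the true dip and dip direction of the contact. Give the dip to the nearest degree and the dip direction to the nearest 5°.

The two traces are lines in the plane: v₁ = (sin 15°·cos 18°, cos 15°·cos 18°, −sin 18°), v₂ = (sin 290°·cos 12°, cos 290°·cos 12°, −sin 12°).
Cross product v₁ × v₂ gives the pole to the plane: n ∝ (-0.088, 0.335, 0.927).
tan δ = √(n_x²+n_y²)/n_z = 0.346/0.927, so δ = 20.5°.
The horizontal component of n points toward azimuth atan2(n_x, n_y) = 345°, the dip direction.

true dip 20°, dip direction 345°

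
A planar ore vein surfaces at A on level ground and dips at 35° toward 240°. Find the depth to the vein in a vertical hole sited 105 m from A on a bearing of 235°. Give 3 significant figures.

73.2 m

The hole lies 5° from the dip direction, so the down-dip offset is 105 × cos 5° = 104.60 m.
Depth = down-dip offset × tan(dip) = 104.60 × tan 35° = 104.60 × 0.7002
Depth = 73.24 m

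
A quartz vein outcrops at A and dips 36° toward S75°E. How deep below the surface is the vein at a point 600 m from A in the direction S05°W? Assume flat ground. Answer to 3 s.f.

75.7 m

The hole lies 80° from the dip direction, so the down-dip offset is 600 × cos 80° = 104.19 m.
Depth = down-dip offset × tan(dip) = 104.19 × tan 36° = 104.19 × 0.7265
Depth = 75.70 m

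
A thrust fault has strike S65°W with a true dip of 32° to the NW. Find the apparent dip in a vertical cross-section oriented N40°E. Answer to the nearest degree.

The strike is S65°W and the section trends N40°E; the acute angle between them is β = 25°.
tan(apparent dip) = tan 32° · sin 25° = 0.2641
apparent dip = arctan 0.2641 = 14.79°

15°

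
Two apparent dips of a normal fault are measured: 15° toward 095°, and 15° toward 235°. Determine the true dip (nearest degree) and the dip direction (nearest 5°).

true dip 38°, dip direction 165°

Represent each trace as a vector plunging at its apparent dip toward its trend (east-north-up frame): v₁ = (0.962, -0.084, -0.259), v₂ = (-0.791, -0.554, -0.259).
Cross product v₁ × v₂ gives the pole to the plane: n ∝ (0.122, -0.454, 0.600).
True dip = arccos(n_z / |n|) = arccos(0.7872) = 38.1°.
Dip direction = atan2(0.122, -0.454) = 165° (azimuth of n's horizontal projection).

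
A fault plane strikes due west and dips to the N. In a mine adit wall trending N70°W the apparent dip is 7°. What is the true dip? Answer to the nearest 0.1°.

19.7°

β = acute angle between strike due west and section N70°W = 20°.
tan δ = tan α / sin β = tan 7° / sin 20° = 0.1228 / 0.3420 = 0.3590
true dip = arctan 0.3590 = 19.75°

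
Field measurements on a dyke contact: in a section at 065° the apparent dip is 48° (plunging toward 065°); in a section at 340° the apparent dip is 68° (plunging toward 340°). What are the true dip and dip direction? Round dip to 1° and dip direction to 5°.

Each apparent-dip line lies in the plane. As unit vectors (x east, y north, z up), v₁ plunges 48°→065° and v₂ plunges 68°→340°.
Cross product v₁ × v₂ gives the pole to the plane: n ∝ (-0.001, 0.657, 0.250).
Dip δ = arctan(|n_h|/n_z) = arctan(0.657/0.250) = 69.2°.
The horizontal component of n points toward azimuth atan2(n_x, n_y) = 360°, the dip direction.

true dip 69°, dip direction 000°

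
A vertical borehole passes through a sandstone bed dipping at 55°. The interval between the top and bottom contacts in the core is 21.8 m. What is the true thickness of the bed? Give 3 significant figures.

True thickness t = h · cos(dip) = 21.8 × cos 55°
t = 21.8 × 0.5736 = 12.504 m

12.5 m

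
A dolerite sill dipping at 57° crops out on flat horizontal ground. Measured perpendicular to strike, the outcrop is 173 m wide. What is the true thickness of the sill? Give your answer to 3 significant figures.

145 m

True thickness t = w · sin(dip) = 173 × sin 57°
t = 173 × 0.8387 = 145.090 m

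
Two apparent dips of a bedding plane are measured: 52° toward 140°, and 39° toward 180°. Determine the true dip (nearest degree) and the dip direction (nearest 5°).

Represent each trace as a vector plunging at its apparent dip toward its trend (east-north-up frame): v₁ = (0.396, -0.472, -0.788), v₂ = (0.000, -0.777, -0.629).
Cross product v₁ × v₂ gives the pole to the plane: n ∝ (0.316, -0.249, 0.308).
True dip = arccos(n_z / |n|) = arccos(0.6076) = 52.6°.
The horizontal component of n points toward azimuth atan2(n_x, n_y) = 128°, the dip direction.

true dip 53°, dip direction 130°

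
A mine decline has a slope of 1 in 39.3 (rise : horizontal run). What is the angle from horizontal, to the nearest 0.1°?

tan θ = 1/39.3 = 0.0254
θ = arctan(0.0254) = 1.46°

1.5°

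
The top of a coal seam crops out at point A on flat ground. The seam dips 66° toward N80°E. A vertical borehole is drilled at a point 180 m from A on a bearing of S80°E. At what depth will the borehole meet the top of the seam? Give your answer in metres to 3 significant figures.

380 m

The hole lies 20° from the dip direction, so the down-dip offset is 180 × cos 20° = 169.14 m.
Depth = down-dip offset × tan(dip) = 169.14 × tan 66° = 169.14 × 2.2460
Depth = 379.91 m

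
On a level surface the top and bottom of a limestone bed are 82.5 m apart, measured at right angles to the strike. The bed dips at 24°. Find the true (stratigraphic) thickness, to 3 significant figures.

True thickness t = w · sin(dip) = 82.5 × sin 24°
t = 82.5 × 0.4067 = 33.556 m

33.6 m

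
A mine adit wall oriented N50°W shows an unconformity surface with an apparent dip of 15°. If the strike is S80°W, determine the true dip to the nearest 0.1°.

19.3°

The section is 50° from the strike.
tan δ = tan α / sin β = tan 15° / sin 50° = 0.2679 / 0.7660 = 0.3498
true dip = arctan 0.3498 = 19.28°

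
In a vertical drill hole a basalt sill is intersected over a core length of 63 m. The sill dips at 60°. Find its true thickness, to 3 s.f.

True thickness t = h · cos(dip) = 63 × cos 60°
t = 63 × 0.5000 = 31.500 m

31.5 m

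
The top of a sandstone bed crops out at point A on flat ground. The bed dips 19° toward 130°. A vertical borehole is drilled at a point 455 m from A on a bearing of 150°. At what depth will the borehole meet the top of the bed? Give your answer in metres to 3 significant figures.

The hole lies 20° from the dip direction, so the down-dip offset is 455 × cos 20° = 427.56 m.
Depth = down-dip offset × tan(dip) = 427.56 × tan 19° = 427.56 × 0.3443
Depth = 147.22 m

147 m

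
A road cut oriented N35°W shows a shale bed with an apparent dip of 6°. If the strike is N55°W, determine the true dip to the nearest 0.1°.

β = acute angle between strike N55°W and section N35°W = 20°.
tan δ = tan α / sin β = tan 6° / sin 20° = 0.1051 / 0.3420 = 0.3073
true dip = arctan 0.3073 = 17.08°

17.1°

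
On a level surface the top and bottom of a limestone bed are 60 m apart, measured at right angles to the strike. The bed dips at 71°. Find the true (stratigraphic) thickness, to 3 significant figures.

56.7 m

True thickness t = w · sin(dip) = 60 × sin 71°
t = 60 × 0.9455 = 56.731 m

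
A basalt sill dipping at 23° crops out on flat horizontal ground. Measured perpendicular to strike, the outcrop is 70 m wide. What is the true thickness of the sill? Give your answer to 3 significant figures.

27.4 m

True thickness t = w · sin(dip) = 70 × sin 23°
t = 70 × 0.3907 = 27.351 m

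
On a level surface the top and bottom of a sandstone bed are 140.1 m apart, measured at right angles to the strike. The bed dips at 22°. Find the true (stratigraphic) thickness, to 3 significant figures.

True thickness t = w · sin(dip) = 140.1 × sin 22°
t = 140.1 × 0.3746 = 52.482 m

52.5 m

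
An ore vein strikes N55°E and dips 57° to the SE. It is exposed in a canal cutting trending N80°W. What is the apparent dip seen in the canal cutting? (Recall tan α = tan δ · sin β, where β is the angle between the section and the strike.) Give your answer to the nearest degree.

The strike is N55°E and the section trends N80°W; the acute angle between them is β = 45°.
tan α = tan 57° × sin 45° = 1.5399 × 0.7071 = 1.0888
α = arctan(1.0888) = 47.44°

47°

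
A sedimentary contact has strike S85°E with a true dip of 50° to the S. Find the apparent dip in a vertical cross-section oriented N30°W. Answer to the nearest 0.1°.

44.3°

The strike is S85°E and the section trends N30°W; the acute angle between them is β = 55°.
tan α = tan 50° × sin 55° = 1.1918 × 0.8192 = 0.9762
apparent dip = arctan 0.9762 = 44.31°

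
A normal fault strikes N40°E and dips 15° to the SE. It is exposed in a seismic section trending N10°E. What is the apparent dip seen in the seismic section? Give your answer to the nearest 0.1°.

The strike is N40°E and the section trends N10°E; the acute angle between them is β = 30°.
tan(apparent dip) = tan 15° · sin 30° = 0.1340
apparent dip = arctan 0.1340 = 7.63°

7.6°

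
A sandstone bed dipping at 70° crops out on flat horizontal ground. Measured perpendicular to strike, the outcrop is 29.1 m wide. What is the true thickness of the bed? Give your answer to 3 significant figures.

27.3 m

True thickness t = w · sin(dip) = 29.1 × sin 70°
t = 29.1 × 0.9397 = 27.345 m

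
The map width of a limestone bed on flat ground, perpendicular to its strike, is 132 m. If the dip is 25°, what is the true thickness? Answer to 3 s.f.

55.8 m

True thickness t = w · sin(dip) = 132 × sin 25°
t = 132 × 0.4226 = 55.786 m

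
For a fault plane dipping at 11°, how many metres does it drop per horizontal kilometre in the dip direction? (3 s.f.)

194 m

drop per km = 1000 × tan 11° = 1000 × 0.1944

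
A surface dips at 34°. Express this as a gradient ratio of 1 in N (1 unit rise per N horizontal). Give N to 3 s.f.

1 : N means tan θ = 1/N, so N = 1/tan 34° = 1/0.6745

1 in 1.48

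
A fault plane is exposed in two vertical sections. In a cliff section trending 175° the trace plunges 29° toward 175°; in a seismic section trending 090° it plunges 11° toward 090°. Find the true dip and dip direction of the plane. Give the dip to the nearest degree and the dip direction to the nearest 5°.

true dip 30°, dip direction 160°

Each apparent-dip line lies in the plane. As unit vectors (x east, y north, z up), v₁ plunges 29°→175° and v₂ plunges 11°→090°.
n = v₁ × v₂ = (0.166, -0.461, 0.855) (taken with n_z > 0).
tan δ = √(n_x²+n_y²)/n_z = 0.490/0.855, so δ = 29.8°.
Dip direction = atan2(0.166, -0.461) = 160° (azimuth of n's horizontal projection).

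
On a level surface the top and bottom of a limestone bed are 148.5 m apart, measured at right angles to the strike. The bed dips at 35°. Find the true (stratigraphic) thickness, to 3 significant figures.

85.2 m

True thickness t = w · sin(dip) = 148.5 × sin 35°
t = 148.5 × 0.5736 = 85.176 m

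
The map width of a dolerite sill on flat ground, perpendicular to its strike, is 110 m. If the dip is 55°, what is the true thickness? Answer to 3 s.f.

True thickness t = w · sin(dip) = 110 × sin 55°
t = 110 × 0.8192 = 90.107 m

90.1 m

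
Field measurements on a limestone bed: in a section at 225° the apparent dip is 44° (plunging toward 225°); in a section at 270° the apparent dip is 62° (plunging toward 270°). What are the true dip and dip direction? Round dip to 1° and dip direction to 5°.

true dip 63°, dip direction 285°

Each apparent-dip line lies in the plane. As unit vectors (x east, y north, z up), v₁ plunges 44°→225° and v₂ plunges 62°→270°.
n = v₁ × v₂ = (-0.449, 0.123, 0.239) (taken with n_z > 0).
tan δ = √(n_x²+n_y²)/n_z = 0.466/0.239, so δ = 62.8°.
Dip direction = azimuth of (n_x, n_y) = atan2(-0.449, 0.123) = 285°.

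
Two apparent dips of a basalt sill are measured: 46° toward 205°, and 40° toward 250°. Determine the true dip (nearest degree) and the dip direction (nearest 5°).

The two traces are lines in the plane: v₁ = (sin 205°·cos 46°, cos 205°·cos 46°, −sin 46°), v₂ = (sin 250°·cos 40°, cos 250°·cos 40°, −sin 40°).
The plane normal is n = v₁ × v₂ ∝ (-0.216, -0.329, 0.376).
tan δ = √(n_x²+n_y²)/n_z = 0.394/0.376, so δ = 46.3°.
Dip direction = atan2(-0.216, -0.329) = 213° (azimuth of n's horizontal projection).

true dip 46°, dip direction 215°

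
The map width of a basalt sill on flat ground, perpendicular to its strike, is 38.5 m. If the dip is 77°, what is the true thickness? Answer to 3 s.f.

True thickness t = w · sin(dip) = 38.5 × sin 77°
t = 38.5 × 0.9744 = 37.513 m

37.5 m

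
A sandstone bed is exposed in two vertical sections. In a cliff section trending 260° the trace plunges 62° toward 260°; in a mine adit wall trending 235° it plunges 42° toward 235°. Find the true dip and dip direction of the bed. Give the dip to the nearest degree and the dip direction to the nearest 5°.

true dip 70°, dip direction 305°

Represent each trace as a vector plunging at its apparent dip toward its trend (east-north-up frame): v₁ = (-0.462, -0.082, -0.883), v₂ = (-0.609, -0.426, -0.669).
n = v₁ × v₂ = (-0.322, 0.228, 0.147) (taken with n_z > 0).
tan δ = √(n_x²+n_y²)/n_z = 0.394/0.147, so δ = 69.5°.
The horizontal component of n points toward azimuth atan2(n_x, n_y) = 305°, the dip direction.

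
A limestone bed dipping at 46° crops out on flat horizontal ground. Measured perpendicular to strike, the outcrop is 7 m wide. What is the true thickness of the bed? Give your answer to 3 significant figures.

5.04 m

True thickness t = w · sin(dip) = 7 × sin 46°
t = 7 × 0.7193 = 5.035 m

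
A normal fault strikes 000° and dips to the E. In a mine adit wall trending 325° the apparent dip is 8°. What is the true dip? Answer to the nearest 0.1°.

13.8°

β = acute angle between strike 000° and section 325° = 35°.
tan(true dip) = tan 8° / sin 35° = 0.2450
true dip = arctan 0.2450 = 13.77°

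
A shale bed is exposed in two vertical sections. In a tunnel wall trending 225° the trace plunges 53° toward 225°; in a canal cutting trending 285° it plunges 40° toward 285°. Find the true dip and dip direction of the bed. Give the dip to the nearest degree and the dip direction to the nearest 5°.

true dip 53°, dip direction 235°

Each apparent-dip line lies in the plane. As unit vectors (x east, y north, z up), v₁ plunges 53°→225° and v₂ plunges 40°→285°.
Cross product v₁ × v₂ gives the pole to the plane: n ∝ (-0.432, -0.317, 0.399).
Dip δ = arctan(|n_h|/n_z) = arctan(0.536/0.399) = 53.3°.
Dip direction = atan2(-0.432, -0.317) = 234° (azimuth of n's horizontal projection).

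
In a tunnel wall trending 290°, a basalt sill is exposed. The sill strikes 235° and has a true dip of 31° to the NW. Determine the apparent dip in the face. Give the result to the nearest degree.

26°

Angle between strike (235°) and section (290°): β = 55°.
tan α = tan 31° × sin 55° = 0.6009 × 0.8192 = 0.4922
α = arctan(0.4922) = 26.21°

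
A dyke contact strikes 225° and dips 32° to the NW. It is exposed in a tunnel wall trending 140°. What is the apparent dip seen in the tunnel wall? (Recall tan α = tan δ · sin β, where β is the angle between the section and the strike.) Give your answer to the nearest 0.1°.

Angle between strike (225°) and section (140°): β = 85°.
tan(apparent dip) = tan 32° · sin 85° = 0.6225
α = arctan(0.6225) = 31.90°

31.9°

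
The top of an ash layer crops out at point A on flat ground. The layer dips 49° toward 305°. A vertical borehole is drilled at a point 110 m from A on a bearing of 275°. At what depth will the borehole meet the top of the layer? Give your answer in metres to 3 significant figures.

The hole lies 30° from the dip direction, so the down-dip offset is 110 × cos 30° = 95.26 m.
Depth = down-dip offset × tan(dip) = 95.26 × tan 49° = 95.26 × 1.1504
Depth = 109.59 m

110 m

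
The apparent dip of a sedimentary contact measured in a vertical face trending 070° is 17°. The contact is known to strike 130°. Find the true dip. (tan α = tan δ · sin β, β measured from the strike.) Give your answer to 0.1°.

The section is 60° from the strike.
tan(true dip) = tan 17° / sin 60° = 0.3530
true dip = arctan 0.3530 = 19.44°

19.4°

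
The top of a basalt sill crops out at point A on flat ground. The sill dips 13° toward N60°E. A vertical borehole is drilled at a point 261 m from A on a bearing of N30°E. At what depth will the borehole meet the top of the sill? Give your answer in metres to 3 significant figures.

The hole lies 30° from the dip direction, so the down-dip offset is 261 × cos 30° = 226.03 m.
Depth = down-dip offset × tan(dip) = 226.03 × tan 13° = 226.03 × 0.2309
Depth = 52.18 m

52.2 m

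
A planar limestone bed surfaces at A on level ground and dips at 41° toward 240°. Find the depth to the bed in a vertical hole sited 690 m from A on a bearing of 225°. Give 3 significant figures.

579 m

The hole lies 15° from the dip direction, so the down-dip offset is 690 × cos 15° = 666.49 m.
Depth = down-dip offset × tan(dip) = 666.49 × tan 41° = 666.49 × 0.8693
Depth = 579.37 m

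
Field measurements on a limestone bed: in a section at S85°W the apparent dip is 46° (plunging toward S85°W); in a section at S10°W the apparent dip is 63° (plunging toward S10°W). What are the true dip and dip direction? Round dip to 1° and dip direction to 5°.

The two traces are lines in the plane: v₁ = (sin 265°·cos 46°, cos 265°·cos 46°, −sin 46°), v₂ = (sin 190°·cos 63°, cos 190°·cos 63°, −sin 63°).
The plane normal is n = v₁ × v₂ ∝ (-0.268, -0.560, 0.305).
Dip δ = arctan(|n_h|/n_z) = arctan(0.621/0.305) = 63.9°.
The horizontal component of n points toward azimuth atan2(n_x, n_y) = 206°, the dip direction.

true dip 64°, dip direction 205°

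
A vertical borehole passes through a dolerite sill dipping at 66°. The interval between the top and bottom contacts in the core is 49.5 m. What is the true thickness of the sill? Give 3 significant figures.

True thickness t = h · cos(dip) = 49.5 × cos 66°
t = 49.5 × 0.4067 = 20.133 m

20.1 m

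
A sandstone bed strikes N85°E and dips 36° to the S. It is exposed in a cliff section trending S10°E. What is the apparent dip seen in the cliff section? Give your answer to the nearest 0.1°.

The strike is N85°E and the section trends S10°E; the acute angle between them is β = 85°.
tan(apparent dip) = tan 36° · sin 85° = 0.7238
apparent dip = arctan 0.7238 = 35.90°

35.9°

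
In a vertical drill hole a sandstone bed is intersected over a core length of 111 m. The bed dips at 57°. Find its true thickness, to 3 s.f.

60.5 m

True thickness t = h · cos(dip) = 111 × cos 57°
t = 111 × 0.5446 = 60.455 m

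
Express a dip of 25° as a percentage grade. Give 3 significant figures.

46.6%

grade % = 100 × tan 25° = 100 × 0.4663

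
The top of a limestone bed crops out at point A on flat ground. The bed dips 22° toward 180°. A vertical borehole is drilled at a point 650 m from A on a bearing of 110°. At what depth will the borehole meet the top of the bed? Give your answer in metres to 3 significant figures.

89.8 m

The hole lies 70° from the dip direction, so the down-dip offset is 650 × cos 70° = 222.31 m.
Depth = down-dip offset × tan(dip) = 222.31 × tan 22° = 222.31 × 0.4040
Depth = 89.82 m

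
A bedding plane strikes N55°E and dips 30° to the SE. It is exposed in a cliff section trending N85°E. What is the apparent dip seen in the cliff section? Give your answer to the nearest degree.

The section lies 30° from the strike.
tan α = tan 30° × sin 30° = 0.5774 × 0.5000 = 0.2887
apparent dip = arctan 0.2887 = 16.10°

16°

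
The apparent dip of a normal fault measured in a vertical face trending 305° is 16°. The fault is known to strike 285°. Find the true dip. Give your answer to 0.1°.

The section is 20° from the strike.
tan δ = tan α / sin β = tan 16° / sin 20° = 0.2867 / 0.3420 = 0.8384
δ = arctan(0.8384) = 39.98°

40.0°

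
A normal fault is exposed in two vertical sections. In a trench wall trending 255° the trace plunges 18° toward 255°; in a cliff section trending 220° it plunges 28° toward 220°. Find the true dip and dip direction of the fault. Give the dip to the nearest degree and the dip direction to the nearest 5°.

true dip 29°, dip direction 200°

Represent each trace as a vector plunging at its apparent dip toward its trend (east-north-up frame): v₁ = (-0.919, -0.246, -0.309), v₂ = (-0.568, -0.676, -0.469).
Cross product v₁ × v₂ gives the pole to the plane: n ∝ (-0.093, -0.256, 0.482).
Dip δ = arctan(|n_h|/n_z) = arctan(0.272/0.482) = 29.5°.
Dip direction = azimuth of (n_x, n_y) = atan2(-0.093, -0.256) = 200°.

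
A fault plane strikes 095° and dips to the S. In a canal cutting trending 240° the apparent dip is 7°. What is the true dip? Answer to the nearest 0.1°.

12.1°

The section is 35° from the strike.
tan δ = tan α / sin β = tan 7° / sin 35° = 0.1228 / 0.5736 = 0.2141
true dip = arctan 0.2141 = 12.08°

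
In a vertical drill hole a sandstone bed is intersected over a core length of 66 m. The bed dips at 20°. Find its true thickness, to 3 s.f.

True thickness t = h · cos(dip) = 66 × cos 20°
t = 66 × 0.9397 = 62.020 m

62.0 m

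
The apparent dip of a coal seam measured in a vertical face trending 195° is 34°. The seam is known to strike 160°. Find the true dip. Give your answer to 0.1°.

49.6°

The section is 35° from the strike.
tan δ = tan α / sin β = tan 34° / sin 35° = 0.6745 / 0.5736 = 1.1760
δ = arctan(1.1760) = 49.62°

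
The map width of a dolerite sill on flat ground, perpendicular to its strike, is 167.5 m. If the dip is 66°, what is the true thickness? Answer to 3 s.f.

True thickness t = w · sin(dip) = 167.5 × sin 66°
t = 167.5 × 0.9135 = 153.019 m

153 m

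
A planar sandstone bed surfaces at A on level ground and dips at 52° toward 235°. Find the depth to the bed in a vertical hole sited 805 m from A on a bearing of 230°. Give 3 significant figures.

1030 m

The hole lies 5° from the dip direction, so the down-dip offset is 805 × cos 5° = 801.94 m.
Depth = down-dip offset × tan(dip) = 801.94 × tan 52° = 801.94 × 1.2799
Depth = 1026.43 m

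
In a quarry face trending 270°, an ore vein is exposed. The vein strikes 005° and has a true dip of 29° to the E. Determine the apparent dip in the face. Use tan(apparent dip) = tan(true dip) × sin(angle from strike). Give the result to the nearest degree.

The strike is 005° and the section trends 270°; the acute angle between them is β = 85°.
tan(apparent dip) = tan 29° · sin 85° = 0.5522
α = arctan(0.5522) = 28.91°

29°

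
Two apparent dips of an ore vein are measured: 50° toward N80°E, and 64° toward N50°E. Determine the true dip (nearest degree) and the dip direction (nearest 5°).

Each apparent-dip line lies in the plane. As unit vectors (x east, y north, z up), v₁ plunges 50°→N80°E and v₂ plunges 64°→N50°E.
Cross product v₁ × v₂ gives the pole to the plane: n ∝ (0.116, 0.312, 0.141).
Dip δ = arctan(|n_h|/n_z) = arctan(0.332/0.141) = 67.0°.
Dip direction = atan2(0.116, 0.312) = 20° (azimuth of n's horizontal projection).

true dip 67°, dip direction 020°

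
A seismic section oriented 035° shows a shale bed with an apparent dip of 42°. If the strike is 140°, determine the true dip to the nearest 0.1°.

43.0°

The section is 75° from the strike.
tan(true dip) = tan 42° / sin 75° = 0.9322
δ = arctan(0.9322) = 42.99°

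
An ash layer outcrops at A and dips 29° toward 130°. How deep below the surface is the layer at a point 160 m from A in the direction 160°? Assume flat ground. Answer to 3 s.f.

The hole lies 30° from the dip direction, so the down-dip offset is 160 × cos 30° = 138.56 m.
Depth = down-dip offset × tan(dip) = 138.56 × tan 29° = 138.56 × 0.5543
Depth = 76.81 m

76.8 m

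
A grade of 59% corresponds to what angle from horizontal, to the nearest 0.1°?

tan θ = 59/100 = 0.5900
θ = arctan(0.5900) = 30.54°

30.5°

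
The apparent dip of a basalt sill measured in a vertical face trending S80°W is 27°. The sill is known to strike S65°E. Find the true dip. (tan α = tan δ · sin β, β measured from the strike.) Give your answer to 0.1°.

The section is 35° from the strike.
tan(true dip) = tan 27° / sin 35° = 0.8883
δ = arctan(0.8883) = 41.62°

41.6°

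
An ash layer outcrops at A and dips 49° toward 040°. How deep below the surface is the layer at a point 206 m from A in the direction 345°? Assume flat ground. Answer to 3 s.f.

The hole lies 55° from the dip direction, so the down-dip offset is 206 × cos 55° = 118.16 m.
Depth = down-dip offset × tan(dip) = 118.16 × tan 49° = 118.16 × 1.1504
Depth = 135.92 m

136 m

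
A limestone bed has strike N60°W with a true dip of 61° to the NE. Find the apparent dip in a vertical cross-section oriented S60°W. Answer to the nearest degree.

The section lies 60° from the strike.
tan α = tan 61° × sin 60° = 1.8040 × 0.8660 = 1.5624
α = arctan(1.5624) = 57.38°

57°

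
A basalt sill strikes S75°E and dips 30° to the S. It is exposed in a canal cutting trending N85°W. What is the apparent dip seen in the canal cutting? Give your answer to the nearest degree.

The section lies 10° from the strike.
tan(apparent dip) = tan 30° · sin 10° = 0.1003
apparent dip = arctan 0.1003 = 5.73°

6°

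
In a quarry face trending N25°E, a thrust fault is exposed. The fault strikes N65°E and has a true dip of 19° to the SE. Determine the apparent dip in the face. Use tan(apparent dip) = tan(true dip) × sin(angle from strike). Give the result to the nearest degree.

12°

Angle between strike (N65°E) and section (N25°E): β = 40°.
tan(apparent dip) = tan 19° · sin 40° = 0.2213
apparent dip = arctan 0.2213 = 12.48°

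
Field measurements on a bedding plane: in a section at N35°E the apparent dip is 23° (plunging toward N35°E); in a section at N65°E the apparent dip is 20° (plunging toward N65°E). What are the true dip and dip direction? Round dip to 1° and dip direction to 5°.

Each apparent-dip line lies in the plane. As unit vectors (x east, y north, z up), v₁ plunges 23°→N35°E and v₂ plunges 20°→N65°E.
The plane normal is n = v₁ × v₂ ∝ (0.103, 0.152, 0.432).
True dip = arccos(n_z / |n|) = arccos(0.9205) = 23.0°.
Dip direction = atan2(0.103, 0.152) = 34° (azimuth of n's horizontal projection).

true dip 23°, dip direction 035°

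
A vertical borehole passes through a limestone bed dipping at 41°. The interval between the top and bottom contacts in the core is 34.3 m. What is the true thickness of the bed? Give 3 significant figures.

25.9 m

True thickness t = h · cos(dip) = 34.3 × cos 41°
t = 34.3 × 0.7547 = 25.887 m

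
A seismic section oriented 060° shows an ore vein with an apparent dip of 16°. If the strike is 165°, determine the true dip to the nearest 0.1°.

16.5°

The section is 75° from the strike.
tan δ = tan α / sin β = tan 16° / sin 75° = 0.2867 / 0.9659 = 0.2969
δ = arctan(0.2969) = 16.53°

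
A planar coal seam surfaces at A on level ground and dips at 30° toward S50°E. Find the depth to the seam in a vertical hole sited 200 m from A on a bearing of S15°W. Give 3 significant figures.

48.8 m

The hole lies 65° from the dip direction, so the down-dip offset is 200 × cos 65° = 84.52 m.
Depth = down-dip offset × tan(dip) = 84.52 × tan 30° = 84.52 × 0.5774
Depth = 48.80 m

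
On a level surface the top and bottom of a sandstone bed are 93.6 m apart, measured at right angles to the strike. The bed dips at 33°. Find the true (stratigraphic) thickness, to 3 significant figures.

True thickness t = w · sin(dip) = 93.6 × sin 33°
t = 93.6 × 0.5446 = 50.978 m

51.0 m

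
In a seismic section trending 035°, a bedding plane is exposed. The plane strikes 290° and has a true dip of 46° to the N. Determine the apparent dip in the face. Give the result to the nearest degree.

Angle between strike (290°) and section (035°): β = 75°.
tan(apparent dip) = tan 46° · sin 75° = 1.0002
α = arctan(1.0002) = 45.01°

45°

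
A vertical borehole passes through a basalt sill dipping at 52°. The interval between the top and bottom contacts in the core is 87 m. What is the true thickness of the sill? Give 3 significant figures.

53.6 m

True thickness t = h · cos(dip) = 87 × cos 52°
t = 87 × 0.6157 = 53.563 m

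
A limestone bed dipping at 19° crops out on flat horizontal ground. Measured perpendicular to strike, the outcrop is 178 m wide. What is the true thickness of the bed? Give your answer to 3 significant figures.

58.0 m

True thickness t = w · sin(dip) = 178 × sin 19°
t = 178 × 0.3256 = 57.951 m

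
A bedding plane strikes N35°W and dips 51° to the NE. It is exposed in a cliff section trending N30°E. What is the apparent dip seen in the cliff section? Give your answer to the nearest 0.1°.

48.2°

The section lies 65° from the strike.
tan(apparent dip) = tan 51° · sin 65° = 1.1192
α = arctan(1.1192) = 48.22°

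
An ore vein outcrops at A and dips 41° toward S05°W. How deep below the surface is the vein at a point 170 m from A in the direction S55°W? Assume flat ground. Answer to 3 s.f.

95.0 m

The hole lies 50° from the dip direction, so the down-dip offset is 170 × cos 50° = 109.27 m.
Depth = down-dip offset × tan(dip) = 109.27 × tan 41° = 109.27 × 0.8693
Depth = 94.99 m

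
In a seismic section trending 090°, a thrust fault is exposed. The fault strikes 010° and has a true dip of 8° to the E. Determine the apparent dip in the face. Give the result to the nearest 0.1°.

7.9°

The strike is 010° and the section trends 090°; the acute angle between them is β = 80°.
tan(apparent dip) = tan 8° · sin 80° = 0.1384
apparent dip = arctan 0.1384 = 7.88°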